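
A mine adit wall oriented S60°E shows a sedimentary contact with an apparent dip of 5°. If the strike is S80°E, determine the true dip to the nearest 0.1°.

14.3°

The section is 20° from the strike.
tan(true dip) = tan 5° / sin 20° = 0.2558
true dip = arctan 0.2558 = 14.35°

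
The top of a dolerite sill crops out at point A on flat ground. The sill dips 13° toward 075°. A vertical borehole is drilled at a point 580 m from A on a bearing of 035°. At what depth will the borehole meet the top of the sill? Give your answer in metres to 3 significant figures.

103 m

The hole lies 40° from the dip direction, so the down-dip offset is 580 × cos 40° = 444.31 m.
Depth = down-dip offset × tan(dip) = 444.31 × tan 13° = 444.31 × 0.2309
Depth = 102.58 m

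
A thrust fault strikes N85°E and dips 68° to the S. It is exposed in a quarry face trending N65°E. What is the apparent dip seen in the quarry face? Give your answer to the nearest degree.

40°

Angle between strike (N85°E) and section (N65°E): β = 20°.
tan(apparent dip) = tan 68° · sin 20° = 0.8465
apparent dip = arctan 0.8465 = 40.25°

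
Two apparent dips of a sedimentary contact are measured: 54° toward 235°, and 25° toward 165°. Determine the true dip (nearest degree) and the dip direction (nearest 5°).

Represent each trace as a vector plunging at its apparent dip toward its trend (east-north-up frame): v₁ = (-0.481, -0.337, -0.809), v₂ = (0.235, -0.875, -0.423).
n = v₁ × v₂ = (-0.566, -0.393, 0.501) (taken with n_z > 0).
tan δ = √(n_x²+n_y²)/n_z = 0.689/0.501, so δ = 54.0°.
Dip direction = azimuth of (n_x, n_y) = atan2(-0.566, -0.393) = 235°.

true dip 54°, dip direction 235°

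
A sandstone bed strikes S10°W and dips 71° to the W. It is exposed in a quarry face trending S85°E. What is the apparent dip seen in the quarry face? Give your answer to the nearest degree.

Angle between strike (S10°W) and section (S85°E): β = 85°.
tan(apparent dip) = tan 71° · sin 85° = 2.8932
α = arctan(2.8932) = 70.93°

71°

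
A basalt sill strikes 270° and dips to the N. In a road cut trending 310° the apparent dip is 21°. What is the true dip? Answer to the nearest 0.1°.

30.8°

The section is 40° from the strike.
tan δ = tan α / sin β = tan 21° / sin 40° = 0.3839 / 0.6428 = 0.5972
δ = arctan(0.5972) = 30.85°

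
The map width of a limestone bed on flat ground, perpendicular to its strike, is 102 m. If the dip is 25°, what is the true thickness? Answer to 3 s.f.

43.1 m

True thickness t = w · sin(dip) = 102 × sin 25°
t = 102 × 0.4226 = 43.107 m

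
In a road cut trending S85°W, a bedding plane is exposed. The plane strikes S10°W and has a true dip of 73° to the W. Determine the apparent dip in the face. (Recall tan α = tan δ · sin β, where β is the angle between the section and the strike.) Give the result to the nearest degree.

The strike is S10°W and the section trends S85°W; the acute angle between them is β = 75°.
tan(apparent dip) = tan 73° · sin 75° = 3.1594
apparent dip = arctan 3.1594 = 72.44°

72°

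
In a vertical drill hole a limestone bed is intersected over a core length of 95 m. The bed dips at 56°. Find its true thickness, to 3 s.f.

True thickness t = h · cos(dip) = 95 × cos 56°
t = 95 × 0.5592 = 53.123 m

53.1 m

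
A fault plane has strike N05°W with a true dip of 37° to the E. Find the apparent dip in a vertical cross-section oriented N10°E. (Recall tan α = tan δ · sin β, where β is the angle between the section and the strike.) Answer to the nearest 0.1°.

The strike is N05°W and the section trends N10°E; the acute angle between them is β = 15°.
tan(apparent dip) = tan 37° · sin 15° = 0.1950
α = arctan(0.1950) = 11.04°

11.0°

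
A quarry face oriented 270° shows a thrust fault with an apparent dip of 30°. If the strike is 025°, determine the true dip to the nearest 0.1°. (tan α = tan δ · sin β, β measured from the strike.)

The section is 65° from the strike.
tan(true dip) = tan 30° / sin 65° = 0.6370
δ = arctan(0.6370) = 32.50°

32.5°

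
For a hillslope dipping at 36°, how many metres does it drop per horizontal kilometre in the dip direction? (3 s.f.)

drop per km = 1000 × tan 36° = 1000 × 0.7265

727 m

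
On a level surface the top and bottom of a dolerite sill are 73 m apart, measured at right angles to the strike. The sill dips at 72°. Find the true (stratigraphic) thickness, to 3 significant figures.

69.4 m

True thickness t = w · sin(dip) = 73 × sin 72°
t = 73 × 0.9511 = 69.427 m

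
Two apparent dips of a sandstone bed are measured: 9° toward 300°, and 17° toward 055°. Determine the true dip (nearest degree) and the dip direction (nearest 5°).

Each apparent-dip line lies in the plane. As unit vectors (x east, y north, z up), v₁ plunges 9°→300° and v₂ plunges 17°→055°.
Cross product v₁ × v₂ gives the pole to the plane: n ∝ (0.059, 0.373, 0.856).
True dip = arccos(n_z / |n|) = arccos(0.9151) = 23.8°.
Dip direction = azimuth of (n_x, n_y) = atan2(0.059, 0.373) = 9°.

true dip 24°, dip direction 010°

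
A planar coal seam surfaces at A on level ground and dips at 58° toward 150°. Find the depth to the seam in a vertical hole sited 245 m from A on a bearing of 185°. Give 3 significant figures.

The hole lies 35° from the dip direction, so the down-dip offset is 245 × cos 35° = 200.69 m.
Depth = down-dip offset × tan(dip) = 200.69 × tan 58° = 200.69 × 1.6003
Depth = 321.17 m

321 m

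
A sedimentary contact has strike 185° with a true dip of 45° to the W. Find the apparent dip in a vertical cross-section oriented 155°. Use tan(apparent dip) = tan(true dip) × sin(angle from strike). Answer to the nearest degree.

The strike is 185° and the section trends 155°; the acute angle between them is β = 30°.
tan α = tan 45° × sin 30° = 1.0000 × 0.5000 = 0.5000
α = arctan(0.5000) = 26.57°

27°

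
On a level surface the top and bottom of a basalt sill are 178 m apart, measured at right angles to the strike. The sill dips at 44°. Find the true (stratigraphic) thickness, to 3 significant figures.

124 m

True thickness t = w · sin(dip) = 178 × sin 44°
t = 178 × 0.6947 = 123.649 m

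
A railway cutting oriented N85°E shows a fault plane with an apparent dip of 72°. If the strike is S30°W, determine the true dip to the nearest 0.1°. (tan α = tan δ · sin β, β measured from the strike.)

75.1°

β = acute angle between strike S30°W and section N85°E = 55°.
tan δ = tan α / sin β = tan 72° / sin 55° = 3.0777 / 0.8192 = 3.7572
δ = arctan(3.7572) = 75.10°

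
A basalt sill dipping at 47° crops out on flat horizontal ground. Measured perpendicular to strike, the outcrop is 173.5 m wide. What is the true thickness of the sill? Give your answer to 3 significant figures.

True thickness t = w · sin(dip) = 173.5 × sin 47°
t = 173.5 × 0.7314 = 126.890 m

127 m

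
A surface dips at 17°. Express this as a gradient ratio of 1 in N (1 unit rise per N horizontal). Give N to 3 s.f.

1 : N means tan θ = 1/N, so N = 1/tan 17° = 1/0.3057

1 in 3.27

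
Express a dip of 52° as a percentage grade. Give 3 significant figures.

128%

grade % = 100 × tan 52° = 100 × 1.2799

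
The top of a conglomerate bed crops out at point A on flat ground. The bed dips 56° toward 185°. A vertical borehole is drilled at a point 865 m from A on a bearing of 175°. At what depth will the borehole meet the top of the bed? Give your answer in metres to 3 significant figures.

The hole lies 10° from the dip direction, so the down-dip offset is 865 × cos 10° = 851.86 m.
Depth = down-dip offset × tan(dip) = 851.86 × tan 56° = 851.86 × 1.4826
Depth = 1262.93 m

1260 m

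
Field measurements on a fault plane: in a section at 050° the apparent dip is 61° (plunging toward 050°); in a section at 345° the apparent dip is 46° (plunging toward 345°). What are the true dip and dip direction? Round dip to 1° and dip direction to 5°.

true dip 61°, dip direction 040°

Each apparent-dip line lies in the plane. As unit vectors (x east, y north, z up), v₁ plunges 61°→050° and v₂ plunges 46°→345°.
Cross product v₁ × v₂ gives the pole to the plane: n ∝ (0.363, 0.424, 0.305).
True dip = arccos(n_z / |n|) = arccos(0.4797) = 61.3°.
Dip direction = atan2(0.363, 0.424) = 41° (azimuth of n's horizontal projection).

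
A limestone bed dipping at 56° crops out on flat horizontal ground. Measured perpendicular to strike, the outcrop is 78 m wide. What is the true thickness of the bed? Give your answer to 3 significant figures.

64.7 m

True thickness t = w · sin(dip) = 78 × sin 56°
t = 78 × 0.8290 = 64.665 m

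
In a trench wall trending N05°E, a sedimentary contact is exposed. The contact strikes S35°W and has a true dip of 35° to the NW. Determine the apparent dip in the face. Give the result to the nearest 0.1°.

19.3°

The section lies 30° from the strike.
tan(apparent dip) = tan 35° · sin 30° = 0.3501
apparent dip = arctan 0.3501 = 19.30°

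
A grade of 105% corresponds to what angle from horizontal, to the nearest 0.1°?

46.4°

tan θ = 105/100 = 1.0500
θ = arctan(1.0500) = 46.40°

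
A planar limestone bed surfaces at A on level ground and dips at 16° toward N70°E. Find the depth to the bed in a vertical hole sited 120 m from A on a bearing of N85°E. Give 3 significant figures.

33.2 m

The hole lies 15° from the dip direction, so the down-dip offset is 120 × cos 15° = 115.91 m.
Depth = down-dip offset × tan(dip) = 115.91 × tan 16° = 115.91 × 0.2867
Depth = 33.24 m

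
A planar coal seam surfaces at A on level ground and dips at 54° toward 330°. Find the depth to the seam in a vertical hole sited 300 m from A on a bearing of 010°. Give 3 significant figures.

The hole lies 40° from the dip direction, so the down-dip offset is 300 × cos 40° = 229.81 m.
Depth = down-dip offset × tan(dip) = 229.81 × tan 54° = 229.81 × 1.3764
Depth = 316.31 m

316 m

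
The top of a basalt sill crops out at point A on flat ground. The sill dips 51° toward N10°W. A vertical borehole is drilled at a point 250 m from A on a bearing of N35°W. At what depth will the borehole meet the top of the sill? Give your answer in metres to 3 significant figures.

The hole lies 25° from the dip direction, so the down-dip offset is 250 × cos 25° = 226.58 m.
Depth = down-dip offset × tan(dip) = 226.58 × tan 51° = 226.58 × 1.2349
Depth = 279.80 m

280 m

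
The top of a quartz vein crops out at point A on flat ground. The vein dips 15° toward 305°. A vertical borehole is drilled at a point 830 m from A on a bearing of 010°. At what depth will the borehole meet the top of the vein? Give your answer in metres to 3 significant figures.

The hole lies 65° from the dip direction, so the down-dip offset is 830 × cos 65° = 350.77 m.
Depth = down-dip offset × tan(dip) = 350.77 × tan 15° = 350.77 × 0.2679
Depth = 93.99 m

94.0 m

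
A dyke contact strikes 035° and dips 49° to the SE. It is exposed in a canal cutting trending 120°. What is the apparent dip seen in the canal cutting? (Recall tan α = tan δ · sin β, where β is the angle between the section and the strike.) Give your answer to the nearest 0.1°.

48.9°

Angle between strike (035°) and section (120°): β = 85°.
tan α = tan 49° × sin 85° = 1.1504 × 0.9962 = 1.1460
apparent dip = arctan 1.1460 = 48.89°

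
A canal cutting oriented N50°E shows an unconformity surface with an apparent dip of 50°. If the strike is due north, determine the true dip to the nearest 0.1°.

57.3°

The section is 50° from the strike.
tan(true dip) = tan 50° / sin 50° = 1.5557
δ = arctan(1.5557) = 57.27°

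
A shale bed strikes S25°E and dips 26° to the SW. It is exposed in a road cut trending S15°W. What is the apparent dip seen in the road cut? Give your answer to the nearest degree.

The section lies 40° from the strike.
tan(apparent dip) = tan 26° · sin 40° = 0.3135
α = arctan(0.3135) = 17.41°

17°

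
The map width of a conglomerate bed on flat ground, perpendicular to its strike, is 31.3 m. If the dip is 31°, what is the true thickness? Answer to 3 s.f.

16.1 m

True thickness t = w · sin(dip) = 31.3 × sin 31°
t = 31.3 × 0.5150 = 16.121 m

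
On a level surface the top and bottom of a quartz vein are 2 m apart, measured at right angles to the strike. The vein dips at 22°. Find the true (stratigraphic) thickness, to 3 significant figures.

0.749 m

True thickness t = w · sin(dip) = 2 × sin 22°
t = 2 × 0.3746 = 0.749 m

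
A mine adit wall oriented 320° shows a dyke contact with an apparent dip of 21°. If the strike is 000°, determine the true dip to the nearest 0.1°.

The section is 40° from the strike.
tan δ = tan α / sin β = tan 21° / sin 40° = 0.3839 / 0.6428 = 0.5972
δ = arctan(0.5972) = 30.85°

30.8°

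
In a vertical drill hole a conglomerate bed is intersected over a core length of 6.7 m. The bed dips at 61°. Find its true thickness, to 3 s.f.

True thickness t = h · cos(dip) = 6.7 × cos 61°
t = 6.7 × 0.4848 = 3.248 m

3.25 m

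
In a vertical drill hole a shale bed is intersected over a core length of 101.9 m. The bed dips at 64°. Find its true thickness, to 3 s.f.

True thickness t = h · cos(dip) = 101.9 × cos 64°
t = 101.9 × 0.4384 = 44.670 m

44.7 m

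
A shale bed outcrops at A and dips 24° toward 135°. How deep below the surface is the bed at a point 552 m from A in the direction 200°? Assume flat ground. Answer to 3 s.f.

The hole lies 65° from the dip direction, so the down-dip offset is 552 × cos 65° = 233.29 m.
Depth = down-dip offset × tan(dip) = 233.29 × tan 24° = 233.29 × 0.4452
Depth = 103.87 m

104 m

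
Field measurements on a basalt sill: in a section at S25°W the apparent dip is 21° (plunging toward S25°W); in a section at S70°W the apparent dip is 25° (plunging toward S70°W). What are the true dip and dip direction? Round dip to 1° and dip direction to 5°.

Represent each trace as a vector plunging at its apparent dip toward its trend (east-north-up frame): v₁ = (-0.395, -0.846, -0.358), v₂ = (-0.852, -0.310, -0.423).
The plane normal is n = v₁ × v₂ ∝ (-0.246, -0.138, 0.598).
tan δ = √(n_x²+n_y²)/n_z = 0.283/0.598, so δ = 25.3°.
Dip direction = atan2(-0.246, -0.138) = 241° (azimuth of n's horizontal projection).

true dip 25°, dip direction 240°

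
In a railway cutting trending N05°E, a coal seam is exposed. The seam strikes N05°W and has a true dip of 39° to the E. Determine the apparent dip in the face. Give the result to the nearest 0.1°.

The section lies 10° from the strike.
tan(apparent dip) = tan 39° · sin 10° = 0.1406
apparent dip = arctan 0.1406 = 8.00°

8.0°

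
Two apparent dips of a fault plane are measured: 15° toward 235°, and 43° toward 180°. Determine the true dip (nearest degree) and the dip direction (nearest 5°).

Represent each trace as a vector plunging at its apparent dip toward its trend (east-north-up frame): v₁ = (-0.791, -0.554, -0.259), v₂ = (0.000, -0.731, -0.682).
Cross product v₁ × v₂ gives the pole to the plane: n ∝ (0.189, -0.540, 0.579).
True dip = arccos(n_z / |n|) = arccos(0.7114) = 44.6°.
Dip direction = azimuth of (n_x, n_y) = atan2(0.189, -0.540) = 161°.

true dip 45°, dip direction 160°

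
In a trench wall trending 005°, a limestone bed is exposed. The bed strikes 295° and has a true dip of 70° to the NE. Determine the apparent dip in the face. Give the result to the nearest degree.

Angle between strike (295°) and section (005°): β = 70°.
tan(apparent dip) = tan 70° · sin 70° = 2.5818
α = arctan(2.5818) = 68.83°

69°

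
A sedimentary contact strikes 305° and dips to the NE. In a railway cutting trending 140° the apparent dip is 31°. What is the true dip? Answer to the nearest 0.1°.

β = acute angle between strike 305° and section 140° = 15°.
tan δ = tan α / sin β = tan 31° / sin 15° = 0.6009 / 0.2588 = 2.3215
true dip = arctan 2.3215 = 66.70°

66.7°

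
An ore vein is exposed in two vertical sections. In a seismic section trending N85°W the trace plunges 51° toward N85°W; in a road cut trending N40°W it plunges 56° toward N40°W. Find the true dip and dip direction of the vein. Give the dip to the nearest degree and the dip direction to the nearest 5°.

The two traces are lines in the plane: v₁ = (sin 275°·cos 51°, cos 275°·cos 51°, −sin 51°), v₂ = (sin 320°·cos 56°, cos 320°·cos 56°, −sin 56°).
Cross product v₁ × v₂ gives the pole to the plane: n ∝ (-0.287, 0.240, 0.249).
Dip δ = arctan(|n_h|/n_z) = arctan(0.375/0.249) = 56.4°.
The horizontal component of n points toward azimuth atan2(n_x, n_y) = 310°, the dip direction.

true dip 56°, dip direction 310°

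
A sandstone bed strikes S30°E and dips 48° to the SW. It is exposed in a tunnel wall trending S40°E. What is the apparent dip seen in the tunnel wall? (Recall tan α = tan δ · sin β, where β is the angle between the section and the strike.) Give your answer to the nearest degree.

Angle between strike (S30°E) and section (S40°E): β = 10°.
tan α = tan 48° × sin 10° = 1.1106 × 0.1736 = 0.1929
apparent dip = arctan 0.1929 = 10.92°

11°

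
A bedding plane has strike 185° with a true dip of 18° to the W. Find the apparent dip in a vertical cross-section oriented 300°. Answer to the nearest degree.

16°

The section lies 65° from the strike.
tan α = tan 18° × sin 65° = 0.3249 × 0.9063 = 0.2945
apparent dip = arctan 0.2945 = 16.41°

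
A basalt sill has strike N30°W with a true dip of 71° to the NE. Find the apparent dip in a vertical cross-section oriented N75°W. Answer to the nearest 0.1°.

64.0°

The section lies 45° from the strike.
tan(apparent dip) = tan 71° · sin 45° = 2.0536
apparent dip = arctan 2.0536 = 64.04°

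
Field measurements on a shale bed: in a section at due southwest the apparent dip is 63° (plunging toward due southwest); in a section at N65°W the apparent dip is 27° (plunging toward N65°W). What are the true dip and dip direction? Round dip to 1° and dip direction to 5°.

true dip 63°, dip direction 220°

Represent each trace as a vector plunging at its apparent dip toward its trend (east-north-up frame): v₁ = (-0.321, -0.321, -0.891), v₂ = (-0.808, 0.377, -0.454).
n = v₁ × v₂ = (-0.481, -0.574, 0.380) (taken with n_z > 0).
Dip δ = arctan(|n_h|/n_z) = arctan(0.749/0.380) = 63.1°.
Dip direction = azimuth of (n_x, n_y) = atan2(-0.481, -0.574) = 220°.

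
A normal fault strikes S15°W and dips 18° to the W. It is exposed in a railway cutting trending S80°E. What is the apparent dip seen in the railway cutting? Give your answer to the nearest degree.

18°

The strike is S15°W and the section trends S80°E; the acute angle between them is β = 85°.
tan α = tan 18° × sin 85° = 0.3249 × 0.9962 = 0.3237
α = arctan(0.3237) = 17.94°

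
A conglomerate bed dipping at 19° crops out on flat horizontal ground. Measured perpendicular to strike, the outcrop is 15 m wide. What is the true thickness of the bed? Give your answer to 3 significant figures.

4.88 m

True thickness t = w · sin(dip) = 15 × sin 19°
t = 15 × 0.3256 = 4.884 m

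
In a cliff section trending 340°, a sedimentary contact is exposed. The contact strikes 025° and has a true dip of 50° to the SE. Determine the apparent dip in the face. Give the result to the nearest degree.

The section lies 45° from the strike.
tan(apparent dip) = tan 50° · sin 45° = 0.8427
apparent dip = arctan 0.8427 = 40.12°

40°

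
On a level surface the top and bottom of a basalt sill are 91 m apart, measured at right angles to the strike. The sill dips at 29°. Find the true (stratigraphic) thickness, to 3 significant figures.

True thickness t = w · sin(dip) = 91 × sin 29°
t = 91 × 0.4848 = 44.118 m

44.1 m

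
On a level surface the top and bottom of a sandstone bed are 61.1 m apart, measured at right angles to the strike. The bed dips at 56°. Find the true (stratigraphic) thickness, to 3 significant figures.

50.7 m

True thickness t = w · sin(dip) = 61.1 × sin 56°
t = 61.1 × 0.8290 = 50.654 m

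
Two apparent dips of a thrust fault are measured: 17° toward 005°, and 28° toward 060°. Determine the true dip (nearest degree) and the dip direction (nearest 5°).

Represent each trace as a vector plunging at its apparent dip toward its trend (east-north-up frame): v₁ = (0.083, 0.953, -0.292), v₂ = (0.765, 0.441, -0.469).
The plane normal is n = v₁ × v₂ ∝ (0.318, 0.184, 0.692).
True dip = arccos(n_z / |n|) = arccos(0.8829) = 28.0°.
Dip direction = atan2(0.318, 0.184) = 60° (azimuth of n's horizontal projection).

true dip 28°, dip direction 060°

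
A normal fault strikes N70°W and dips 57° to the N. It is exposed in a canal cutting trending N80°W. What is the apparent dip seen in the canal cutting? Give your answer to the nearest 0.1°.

15.0°

The strike is N70°W and the section trends N80°W; the acute angle between them is β = 10°.
tan α = tan 57° × sin 10° = 1.5399 × 0.1736 = 0.2674
apparent dip = arctan 0.2674 = 14.97°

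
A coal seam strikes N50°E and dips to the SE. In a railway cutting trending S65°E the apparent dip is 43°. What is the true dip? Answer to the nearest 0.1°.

β = acute angle between strike N50°E and section S65°E = 65°.
tan δ = tan α / sin β = tan 43° / sin 65° = 0.9325 / 0.9063 = 1.0289
δ = arctan(1.0289) = 45.82°

45.8°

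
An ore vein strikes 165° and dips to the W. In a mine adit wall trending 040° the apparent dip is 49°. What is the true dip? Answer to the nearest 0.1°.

54.5°

The section is 55° from the strike.
tan(true dip) = tan 49° / sin 55° = 1.4043
true dip = arctan 1.4043 = 54.55°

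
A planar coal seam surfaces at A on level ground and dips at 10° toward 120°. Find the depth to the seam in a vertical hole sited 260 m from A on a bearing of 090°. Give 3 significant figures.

39.7 m

The hole lies 30° from the dip direction, so the down-dip offset is 260 × cos 30° = 225.17 m.
Depth = down-dip offset × tan(dip) = 225.17 × tan 10° = 225.17 × 0.1763
Depth = 39.70 m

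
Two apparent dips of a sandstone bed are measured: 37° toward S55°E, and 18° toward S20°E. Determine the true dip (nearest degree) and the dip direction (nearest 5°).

Each apparent-dip line lies in the plane. As unit vectors (x east, y north, z up), v₁ plunges 37°→S55°E and v₂ plunges 18°→S20°E.
Cross product v₁ × v₂ gives the pole to the plane: n ∝ (0.396, -0.006, 0.436).
True dip = arccos(n_z / |n|) = arccos(0.7397) = 42.3°.
The horizontal component of n points toward azimuth atan2(n_x, n_y) = 91°, the dip direction.

true dip 42°, dip direction 090°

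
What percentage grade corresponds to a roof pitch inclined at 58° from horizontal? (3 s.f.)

160%

grade % = 100 × tan 58° = 100 × 1.6003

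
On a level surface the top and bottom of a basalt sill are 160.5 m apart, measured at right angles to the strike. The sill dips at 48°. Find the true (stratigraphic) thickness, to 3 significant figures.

True thickness t = w · sin(dip) = 160.5 × sin 48°
t = 160.5 × 0.7431 = 119.275 m

119 m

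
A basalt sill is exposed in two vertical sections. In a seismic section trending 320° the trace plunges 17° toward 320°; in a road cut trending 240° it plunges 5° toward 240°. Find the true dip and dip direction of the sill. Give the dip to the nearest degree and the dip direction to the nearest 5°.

true dip 17°, dip direction 315°

Represent each trace as a vector plunging at its apparent dip toward its trend (east-north-up frame): v₁ = (-0.615, 0.733, -0.292), v₂ = (-0.863, -0.498, -0.087).
Cross product v₁ × v₂ gives the pole to the plane: n ∝ (-0.209, 0.199, 0.938).
Dip δ = arctan(|n_h|/n_z) = arctan(0.289/0.938) = 17.1°.
The horizontal component of n points toward azimuth atan2(n_x, n_y) = 313°, the dip direction.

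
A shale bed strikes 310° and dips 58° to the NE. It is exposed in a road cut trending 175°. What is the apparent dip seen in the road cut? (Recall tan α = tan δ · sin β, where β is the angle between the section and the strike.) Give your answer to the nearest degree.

49°

Angle between strike (310°) and section (175°): β = 45°.
tan α = tan 58° × sin 45° = 1.6003 × 0.7071 = 1.1316
α = arctan(1.1316) = 48.53°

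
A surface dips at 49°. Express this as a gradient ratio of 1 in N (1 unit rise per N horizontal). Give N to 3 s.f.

1 : N means tan θ = 1/N, so N = 1/tan 49° = 1/1.1504

1 in 0.869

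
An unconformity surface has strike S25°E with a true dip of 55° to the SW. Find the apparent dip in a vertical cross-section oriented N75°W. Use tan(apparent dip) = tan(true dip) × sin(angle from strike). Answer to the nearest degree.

48°

The strike is S25°E and the section trends N75°W; the acute angle between them is β = 50°.
tan(apparent dip) = tan 55° · sin 50° = 1.0940
apparent dip = arctan 1.0940 = 47.57°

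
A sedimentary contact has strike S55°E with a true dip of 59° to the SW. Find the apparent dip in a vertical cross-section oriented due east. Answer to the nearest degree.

The section lies 35° from the strike.
tan(apparent dip) = tan 59° · sin 35° = 0.9546
α = arctan(0.9546) = 43.67°

44°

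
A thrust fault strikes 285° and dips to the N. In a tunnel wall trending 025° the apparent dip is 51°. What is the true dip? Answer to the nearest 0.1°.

51.4°

The section is 80° from the strike.
tan δ = tan α / sin β = tan 51° / sin 80° = 1.2349 / 0.9848 = 1.2539
δ = arctan(1.2539) = 51.43°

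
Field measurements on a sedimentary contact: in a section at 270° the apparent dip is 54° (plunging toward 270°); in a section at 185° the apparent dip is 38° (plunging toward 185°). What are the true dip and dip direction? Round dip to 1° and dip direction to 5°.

true dip 57°, dip direction 245°

Each apparent-dip line lies in the plane. As unit vectors (x east, y north, z up), v₁ plunges 54°→270° and v₂ plunges 38°→185°.
n = v₁ × v₂ = (-0.635, -0.306, 0.461) (taken with n_z > 0).
tan δ = √(n_x²+n_y²)/n_z = 0.705/0.461, so δ = 56.8°.
Dip direction = azimuth of (n_x, n_y) = atan2(-0.635, -0.306) = 244°.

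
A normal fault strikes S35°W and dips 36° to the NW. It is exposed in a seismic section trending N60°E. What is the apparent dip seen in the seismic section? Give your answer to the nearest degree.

17°

Angle between strike (S35°W) and section (N60°E): β = 25°.
tan α = tan 36° × sin 25° = 0.7265 × 0.4226 = 0.3071
apparent dip = arctan 0.3071 = 17.07°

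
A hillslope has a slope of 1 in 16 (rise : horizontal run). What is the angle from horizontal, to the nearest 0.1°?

3.6°

tan θ = 1/16 = 0.0625
θ = arctan(0.0625) = 3.58°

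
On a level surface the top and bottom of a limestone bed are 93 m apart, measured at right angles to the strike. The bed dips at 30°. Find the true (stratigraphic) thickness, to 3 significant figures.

46.5 m

True thickness t = w · sin(dip) = 93 × sin 30°
t = 93 × 0.5000 = 46.500 m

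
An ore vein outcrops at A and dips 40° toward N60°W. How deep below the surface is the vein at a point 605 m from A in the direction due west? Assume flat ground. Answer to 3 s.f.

The hole lies 30° from the dip direction, so the down-dip offset is 605 × cos 30° = 523.95 m.
Depth = down-dip offset × tan(dip) = 523.95 × tan 40° = 523.95 × 0.8391
Depth = 439.64 m

440 m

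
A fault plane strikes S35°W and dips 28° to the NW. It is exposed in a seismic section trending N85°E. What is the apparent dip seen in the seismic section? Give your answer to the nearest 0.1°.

The section lies 50° from the strike.
tan(apparent dip) = tan 28° · sin 50° = 0.4073
α = arctan(0.4073) = 22.16°

22.2°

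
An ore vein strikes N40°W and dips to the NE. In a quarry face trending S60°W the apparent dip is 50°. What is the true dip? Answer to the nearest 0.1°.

50.4°

β = acute angle between strike N40°W and section S60°W = 80°.
tan(true dip) = tan 50° / sin 80° = 1.2101
δ = arctan(1.2101) = 50.43°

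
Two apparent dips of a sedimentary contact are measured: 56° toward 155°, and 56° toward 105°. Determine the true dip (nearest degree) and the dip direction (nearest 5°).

true dip 59°, dip direction 130°

Represent each trace as a vector plunging at its apparent dip toward its trend (east-north-up frame): v₁ = (0.236, -0.507, -0.829), v₂ = (0.540, -0.145, -0.829).
Cross product v₁ × v₂ gives the pole to the plane: n ∝ (0.300, -0.252, 0.240).
tan δ = √(n_x²+n_y²)/n_z = 0.392/0.240, so δ = 58.6°.
Dip direction = atan2(0.300, -0.252) = 130° (azimuth of n's horizontal projection).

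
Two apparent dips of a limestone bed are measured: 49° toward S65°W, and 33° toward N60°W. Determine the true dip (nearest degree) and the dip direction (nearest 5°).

The two traces are lines in the plane: v₁ = (sin 245°·cos 49°, cos 245°·cos 49°, −sin 49°), v₂ = (sin 300°·cos 33°, cos 300°·cos 33°, −sin 33°).
Cross product v₁ × v₂ gives the pole to the plane: n ∝ (-0.467, -0.224, 0.451).
tan δ = √(n_x²+n_y²)/n_z = 0.519/0.451, so δ = 49.0°.
The horizontal component of n points toward azimuth atan2(n_x, n_y) = 244°, the dip direction.

true dip 49°, dip direction 245°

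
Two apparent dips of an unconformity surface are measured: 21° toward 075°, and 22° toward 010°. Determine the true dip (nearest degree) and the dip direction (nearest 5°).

true dip 25°, dip direction 040°

Each apparent-dip line lies in the plane. As unit vectors (x east, y north, z up), v₁ plunges 21°→075° and v₂ plunges 22°→010°.
Cross product v₁ × v₂ gives the pole to the plane: n ∝ (0.237, 0.280, 0.785).
True dip = arccos(n_z / |n|) = arccos(0.9059) = 25.1°.
The horizontal component of n points toward azimuth atan2(n_x, n_y) = 40°, the dip direction.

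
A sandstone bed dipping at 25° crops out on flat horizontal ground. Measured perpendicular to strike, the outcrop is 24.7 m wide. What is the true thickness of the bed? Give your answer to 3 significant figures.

True thickness t = w · sin(dip) = 24.7 × sin 25°
t = 24.7 × 0.4226 = 10.439 m

10.4 m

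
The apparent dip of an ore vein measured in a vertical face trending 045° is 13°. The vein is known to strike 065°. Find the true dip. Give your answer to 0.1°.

34.0°

The section is 20° from the strike.
tan δ = tan α / sin β = tan 13° / sin 20° = 0.2309 / 0.3420 = 0.6750
true dip = arctan 0.6750 = 34.02°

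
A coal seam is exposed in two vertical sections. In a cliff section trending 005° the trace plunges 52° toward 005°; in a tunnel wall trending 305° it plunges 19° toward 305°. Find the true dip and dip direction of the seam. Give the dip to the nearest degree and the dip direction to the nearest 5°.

Represent each trace as a vector plunging at its apparent dip toward its trend (east-north-up frame): v₁ = (0.054, 0.613, -0.788), v₂ = (-0.775, 0.542, -0.326).
The plane normal is n = v₁ × v₂ ∝ (0.228, 0.628, 0.504).
Dip δ = arctan(|n_h|/n_z) = arctan(0.668/0.504) = 53.0°.
Dip direction = azimuth of (n_x, n_y) = atan2(0.228, 0.628) = 20°.

true dip 53°, dip direction 020°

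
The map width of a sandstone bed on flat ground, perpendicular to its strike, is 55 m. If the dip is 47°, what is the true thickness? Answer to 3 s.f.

40.2 m

True thickness t = w · sin(dip) = 55 × sin 47°
t = 55 × 0.7314 = 40.224 m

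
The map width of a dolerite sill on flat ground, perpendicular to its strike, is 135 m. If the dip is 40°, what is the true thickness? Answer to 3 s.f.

86.8 m

True thickness t = w · sin(dip) = 135 × sin 40°
t = 135 × 0.6428 = 86.776 m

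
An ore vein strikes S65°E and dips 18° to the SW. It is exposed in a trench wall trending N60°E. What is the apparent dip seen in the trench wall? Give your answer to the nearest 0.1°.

The section lies 55° from the strike.
tan α = tan 18° × sin 55° = 0.3249 × 0.8192 = 0.2662
apparent dip = arctan 0.2662 = 14.90°

14.9°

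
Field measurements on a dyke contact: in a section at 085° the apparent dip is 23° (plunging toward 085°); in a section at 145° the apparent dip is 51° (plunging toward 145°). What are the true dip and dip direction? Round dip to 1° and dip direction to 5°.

true dip 51°, dip direction 155°

Represent each trace as a vector plunging at its apparent dip toward its trend (east-north-up frame): v₁ = (0.917, 0.080, -0.391), v₂ = (0.361, -0.516, -0.777).
The plane normal is n = v₁ × v₂ ∝ (0.264, -0.572, 0.502).
Dip δ = arctan(|n_h|/n_z) = arctan(0.630/0.502) = 51.4°.
Dip direction = azimuth of (n_x, n_y) = atan2(0.264, -0.572) = 155°.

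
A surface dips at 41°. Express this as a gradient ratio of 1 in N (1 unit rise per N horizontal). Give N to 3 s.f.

1 in 1.15

1 : N means tan θ = 1/N, so N = 1/tan 41° = 1/0.8693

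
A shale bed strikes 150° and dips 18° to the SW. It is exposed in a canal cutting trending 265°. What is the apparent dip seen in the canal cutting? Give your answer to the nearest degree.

The section lies 65° from the strike.
tan(apparent dip) = tan 18° · sin 65° = 0.2945
apparent dip = arctan 0.2945 = 16.41°

16°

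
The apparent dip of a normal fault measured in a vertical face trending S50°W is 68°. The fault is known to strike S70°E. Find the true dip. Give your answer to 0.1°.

70.7°

β = acute angle between strike S70°E and section S50°W = 60°.
tan(true dip) = tan 68° / sin 60° = 2.8580
true dip = arctan 2.8580 = 70.72°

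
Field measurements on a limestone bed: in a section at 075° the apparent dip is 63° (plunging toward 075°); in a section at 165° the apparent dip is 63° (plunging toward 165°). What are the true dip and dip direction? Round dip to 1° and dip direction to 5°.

Each apparent-dip line lies in the plane. As unit vectors (x east, y north, z up), v₁ plunges 63°→075° and v₂ plunges 63°→165°.
Cross product v₁ × v₂ gives the pole to the plane: n ∝ (0.495, -0.286, 0.206).
tan δ = √(n_x²+n_y²)/n_z = 0.572/0.206, so δ = 70.2°.
The horizontal component of n points toward azimuth atan2(n_x, n_y) = 120°, the dip direction.

true dip 70°, dip direction 120°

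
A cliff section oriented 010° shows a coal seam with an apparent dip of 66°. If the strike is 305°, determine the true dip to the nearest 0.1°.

68.0°

The section is 65° from the strike.
tan(true dip) = tan 66° / sin 65° = 2.4782
true dip = arctan 2.4782 = 68.03°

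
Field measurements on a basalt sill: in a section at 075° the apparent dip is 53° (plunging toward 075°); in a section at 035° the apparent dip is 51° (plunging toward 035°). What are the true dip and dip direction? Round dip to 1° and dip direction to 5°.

true dip 54°, dip direction 060°

The two traces are lines in the plane: v₁ = (sin 75°·cos 53°, cos 75°·cos 53°, −sin 53°), v₂ = (sin 35°·cos 51°, cos 35°·cos 51°, −sin 51°).
Cross product v₁ × v₂ gives the pole to the plane: n ∝ (0.291, 0.163, 0.243).
Dip δ = arctan(|n_h|/n_z) = arctan(0.333/0.243) = 53.9°.
Dip direction = atan2(0.291, 0.163) = 61° (azimuth of n's horizontal projection).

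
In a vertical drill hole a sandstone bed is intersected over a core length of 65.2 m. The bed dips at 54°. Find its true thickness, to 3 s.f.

True thickness t = h · cos(dip) = 65.2 × cos 54°
t = 65.2 × 0.5878 = 38.324 m

38.3 m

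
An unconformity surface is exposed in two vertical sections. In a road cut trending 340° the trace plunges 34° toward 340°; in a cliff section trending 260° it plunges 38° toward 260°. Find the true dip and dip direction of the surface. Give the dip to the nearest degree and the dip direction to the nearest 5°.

Each apparent-dip line lies in the plane. As unit vectors (x east, y north, z up), v₁ plunges 34°→340° and v₂ plunges 38°→260°.
Cross product v₁ × v₂ gives the pole to the plane: n ∝ (-0.556, 0.259, 0.643).
Dip δ = arctan(|n_h|/n_z) = arctan(0.614/0.643) = 43.6°.
The horizontal component of n points toward azimuth atan2(n_x, n_y) = 295°, the dip direction.

true dip 44°, dip direction 295°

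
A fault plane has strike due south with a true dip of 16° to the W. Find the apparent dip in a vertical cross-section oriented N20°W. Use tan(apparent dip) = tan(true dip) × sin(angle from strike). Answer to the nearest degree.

6°

The strike is due south and the section trends N20°W; the acute angle between them is β = 20°.
tan(apparent dip) = tan 16° · sin 20° = 0.0981
apparent dip = arctan 0.0981 = 5.60°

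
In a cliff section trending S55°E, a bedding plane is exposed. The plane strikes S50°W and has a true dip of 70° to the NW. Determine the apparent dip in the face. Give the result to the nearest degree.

Angle between strike (S50°W) and section (S55°E): β = 75°.
tan α = tan 70° × sin 75° = 2.7475 × 0.9659 = 2.6539
α = arctan(2.6539) = 69.35°

69°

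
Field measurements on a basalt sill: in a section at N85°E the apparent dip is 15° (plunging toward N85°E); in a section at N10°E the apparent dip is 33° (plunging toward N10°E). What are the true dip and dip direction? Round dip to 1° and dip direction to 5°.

The two traces are lines in the plane: v₁ = (sin 85°·cos 15°, cos 85°·cos 15°, −sin 15°), v₂ = (sin 10°·cos 33°, cos 10°·cos 33°, −sin 33°).
Cross product v₁ × v₂ gives the pole to the plane: n ∝ (0.168, 0.486, 0.782).
Dip δ = arctan(|n_h|/n_z) = arctan(0.515/0.782) = 33.3°.
The horizontal component of n points toward azimuth atan2(n_x, n_y) = 19°, the dip direction.

true dip 33°, dip direction 020°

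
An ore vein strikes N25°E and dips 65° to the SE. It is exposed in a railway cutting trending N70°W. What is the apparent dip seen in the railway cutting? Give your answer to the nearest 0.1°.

64.9°

The strike is N25°E and the section trends N70°W; the acute angle between them is β = 85°.
tan(apparent dip) = tan 65° · sin 85° = 2.1363
α = arctan(2.1363) = 64.92°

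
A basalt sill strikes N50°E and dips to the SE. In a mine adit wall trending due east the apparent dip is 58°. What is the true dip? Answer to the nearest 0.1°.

β = acute angle between strike N50°E and section due east = 40°.
tan(true dip) = tan 58° / sin 40° = 2.4897
δ = arctan(2.4897) = 68.12°

68.1°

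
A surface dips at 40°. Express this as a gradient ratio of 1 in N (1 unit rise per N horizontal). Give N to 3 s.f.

1 : N means tan θ = 1/N, so N = 1/tan 40° = 1/0.8391

1 in 1.19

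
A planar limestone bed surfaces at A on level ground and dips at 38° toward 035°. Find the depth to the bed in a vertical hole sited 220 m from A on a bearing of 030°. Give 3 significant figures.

171 m

The hole lies 5° from the dip direction, so the down-dip offset is 220 × cos 5° = 219.16 m.
Depth = down-dip offset × tan(dip) = 219.16 × tan 38° = 219.16 × 0.7813
Depth = 171.23 m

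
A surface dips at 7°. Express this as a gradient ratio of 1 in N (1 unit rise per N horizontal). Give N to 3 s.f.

1 : N means tan θ = 1/N, so N = 1/tan 7° = 1/0.1228

1 in 8.14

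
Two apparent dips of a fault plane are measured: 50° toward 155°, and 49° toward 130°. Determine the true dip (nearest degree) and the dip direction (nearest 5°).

Each apparent-dip line lies in the plane. As unit vectors (x east, y north, z up), v₁ plunges 50°→155° and v₂ plunges 49°→130°.
The plane normal is n = v₁ × v₂ ∝ (0.117, -0.180, 0.178).
tan δ = √(n_x²+n_y²)/n_z = 0.214/0.178, so δ = 50.3°.
Dip direction = azimuth of (n_x, n_y) = atan2(0.117, -0.180) = 147°.

true dip 50°, dip direction 145°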